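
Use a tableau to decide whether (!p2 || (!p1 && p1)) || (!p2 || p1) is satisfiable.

Satisfiable

Initial set: {((!p2 || (!p1 && p1)) || (!p2 || p1))}.
((!p2 || (!p1 && p1)) || (!p2 || p1)): β-rule — branch into (!p2 || (!p1 && p1))  //  (!p2 || p1).
  branch 1 (add (!p2 || (!p1 && p1))):
    (!p2 || (!p1 && p1)): β-rule — branch into !p2  //  (!p1 && p1).
      branch 1.1 (add !p2):
        ○ open, literals {p2=0}.
      branch 1.2 (add (!p1 && p1)):
        (!p1 && p1): α-rule — add !p1, p1.
        × closes — contains both p1 and !p1.
  branch 2 (add (!p2 || p1)):
    (!p2 || p1): β-rule — branch into !p2  //  p1.
      branch 2.1 (add !p2):
        ○ open, literals {p2=0}.
      branch 2.2 (add p1):
        ○ open, literals {p1=1}.
1 branch closed, 3 open.
An open branch gives a satisfying assignment: p2=0.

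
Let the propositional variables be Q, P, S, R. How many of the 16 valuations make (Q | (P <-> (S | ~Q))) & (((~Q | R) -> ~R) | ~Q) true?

Initial set: {((Q | (P <-> (S | ~Q))) & (((~Q | R) -> ~R) | ~Q))}.
((Q | (P <-> (S | ~Q))) & (((~Q | R) -> ~R) | ~Q)): α-rule — add (Q | (P <-> (S | ~Q))), (((~Q | R) -> ~R) | ~Q).
(Q | (P <-> (S | ~Q))): β-rule — branch into Q  //  (P <-> (S | ~Q)).
  branch 1 (add Q):
    (((~Q | R) -> ~R) | ~Q): β-rule — branch into ((~Q | R) -> ~R)  //  ~Q.
      branch 1.1 (add ((~Q | R) -> ~R)):
        ((~Q | R) -> ~R): β-rule — branch into ~(~Q | R)  //  ~R.
          branch 1.1.1 (add ~(~Q | R)):
            ~(~Q | R): α-rule — add ~~Q, ~R.
            ○ open, literals {Q=1, R=0}.
          branch 1.1.2 (add ~R):
            ○ open, literals {Q=1, R=0}.
      branch 1.2 (add ~Q):
        × closes — contains both Q and ~Q.
  branch 2 (add (P <-> (S | ~Q))):
    (((~Q | R) -> ~R) | ~Q): β-rule — branch into ((~Q | R) -> ~R)  //  ~Q.
      branch 2.1 (add ((~Q | R) -> ~R)):
        (P <-> (S | ~Q)): β-rule — branch into P, (S | ~Q)  //  ~P, ~(S | ~Q).
          branch 2.1.1 (add P, (S | ~Q)):
            ((~Q | R) -> ~R): β-rule — branch into ~(~Q | R)  //  ~R.
              branch 2.1.1.1 (add ~(~Q | R)):
                ~(~Q | R): α-rule — add ~~Q, ~R.
                (S | ~Q): β-rule — branch into S  //  ~Q.
                  branch 2.1.1.1.1 (add S):
                    ○ open, literals {P=1, Q=1, R=0, S=1}.
                  branch 2.1.1.1.2 (add ~Q):
                    × closes — contains both Q and ~Q.
              branch 2.1.1.2 (add ~R):
                (S | ~Q): β-rule — branch into S  //  ~Q.
                  branch 2.1.1.2.1 (add S):
                    ○ open, literals {P=1, R=0, S=1}.
                  branch 2.1.1.2.2 (add ~Q):
                    ○ open, literals {P=1, Q=0, R=0}.
          branch 2.1.2 (add ~P, ~(S | ~Q)):
            ~(S | ~Q): α-rule — add ~S, ~~Q.
            ((~Q | R) -> ~R): β-rule — branch into ~(~Q | R)  //  ~R.
              branch 2.1.2.1 (add ~(~Q | R)):
                ~(~Q | R): α-rule — add ~~Q, ~R.
                ○ open, literals {P=0, Q=1, R=0, S=0}.
              branch 2.1.2.2 (add ~R):
                ○ open, literals {P=0, Q=1, R=0, S=0}.
      branch 2.2 (add ~Q):
        (P <-> (S | ~Q)): β-rule — branch into P, (S | ~Q)  //  ~P, ~(S | ~Q).
          branch 2.2.1 (add P, (S | ~Q)):
            (S | ~Q): β-rule — branch into S  //  ~Q.
              branch 2.2.1.1 (add S):
                ○ open, literals {P=1, Q=0, S=1}.
              branch 2.2.1.2 (add ~Q):
                ○ open, literals {P=1, Q=0}.
          branch 2.2.2 (add ~P, ~(S | ~Q)):
            ~(S | ~Q): α-rule — add ~S, ~~Q.
            × closes — contains both Q and ~Q.
3 branches closed, 9 open.
Each open branch fixes some atoms; the unmentioned ones are free. Counting distinct full assignments: branch {Q=1, R=0} (P, S) contributes 4 new; branch {Q=1, R=0} (P, S) contributes 0 new; branch {P=1, Q=1, R=0, S=1} (none free) contributes 0 new; branch {P=1, R=0, S=1} (Q) contributes 1 new; branch {P=1, Q=0, R=0} (S) contributes 1 new; branch {P=0, Q=1, R=0, S=0} (none free) contributes 0 new; branch {P=0, Q=1, R=0, S=0} (none free) contributes 0 new; branch {P=1, Q=0, S=1} (R) contributes 1 new; branch {P=1, Q=0} (S, R) contributes 1 new. Total: 8.

8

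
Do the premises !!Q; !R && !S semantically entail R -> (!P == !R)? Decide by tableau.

Yes

Initial set: {!!Q; (!R && !S); !(R -> (!P == !R))}.
!!Q: drop double negation, giving Q.
(!R && !S): α-rule — add !R, !S.
!(R -> (!P == !R)): α-rule — add R, !(!P == !R).
× closes — contains both R and !R.
All 1 branch closes.
Every branch closed, so the premises entail the conclusion.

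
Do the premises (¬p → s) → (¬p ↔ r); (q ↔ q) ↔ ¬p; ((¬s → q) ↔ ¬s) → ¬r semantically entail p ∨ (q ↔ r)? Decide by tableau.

No

Initial set: {((¬p → s) → (¬p ↔ r)); ((q ↔ q) ↔ ¬p); (((¬s → q) ↔ ¬s) → ¬r); ¬(p ∨ (q ↔ r))}.
¬(p ∨ (q ↔ r)): α-rule — add ¬p, ¬(q ↔ r).
((¬p → s) → (¬p ↔ r)): β-rule — branch into ¬(¬p → s)  //  (¬p ↔ r).
  branch 1 (add ¬(¬p → s)):
    ¬(¬p → s): α-rule — add ¬p, ¬s.
    ((q ↔ q) ↔ ¬p): β-rule — branch into (q ↔ q), ¬p  //  ¬(q ↔ q), ¬¬p.
      branch 1.1 (add (q ↔ q), ¬p):
        (((¬s → q) ↔ ¬s) → ¬r): β-rule — branch into ¬((¬s → q) ↔ ¬s)  //  ¬r.
          branch 1.1.1 (add ¬((¬s → q) ↔ ¬s)):
            ¬(q ↔ r): β-rule — branch into q, ¬r  //  ¬q, r.
              branch 1.1.1.1 (add q, ¬r):
                (q ↔ q): β-rule — branch into q, q  //  ¬q, ¬q.
                  branch 1.1.1.1.1 (add q, q):
                    ¬((¬s → q) ↔ ¬s): β-rule — branch into (¬s → q), ¬¬s  //  ¬(¬s → q), ¬s.
                      branch 1.1.1.1.1.1 (add (¬s → q), ¬¬s):
                        × closes — contains both s and ¬s.
                      branch 1.1.1.1.1.2 (add ¬(¬s → q), ¬s):
                        ¬(¬s → q): α-rule — add ¬s, ¬q.
                        × closes — contains both q and ¬q.
                  branch 1.1.1.1.2 (add ¬q, ¬q):
                    × closes — contains both q and ¬q.
              branch 1.1.1.2 (add ¬q, r):
                (q ↔ q): β-rule — branch into q, q  //  ¬q, ¬q.
                  branch 1.1.1.2.1 (add q, q):
                    × closes — contains both q and ¬q.
                  branch 1.1.1.2.2 (add ¬q, ¬q):
                    ¬((¬s → q) ↔ ¬s): β-rule — branch into (¬s → q), ¬¬s  //  ¬(¬s → q), ¬s.
                      branch 1.1.1.2.2.1 (add (¬s → q), ¬¬s):
                        × closes — contains both s and ¬s.
                      branch 1.1.1.2.2.2 (add ¬(¬s → q), ¬s):
                        ¬(¬s → q): α-rule — add ¬s, ¬q.
                        ○ open, literals {p=0, q=0, r=1, s=0}.
          branch 1.1.2 (add ¬r):
            ¬(q ↔ r): β-rule — branch into q, ¬r  //  ¬q, r.
              branch 1.1.2.1 (add q, ¬r):
                (q ↔ q): β-rule — branch into q, q  //  ¬q, ¬q.
                  branch 1.1.2.1.1 (add q, q):
                    ○ open, literals {p=0, q=1, r=0, s=0}.
                  branch 1.1.2.1.2 (add ¬q, ¬q):
                    × closes — contains both q and ¬q.
              branch 1.1.2.2 (add ¬q, r):
                × closes — contains both r and ¬r.
      branch 1.2 (add ¬(q ↔ q), ¬¬p):
        × closes — contains both p and ¬p.
  branch 2 (add (¬p ↔ r)):
    ((q ↔ q) ↔ ¬p): β-rule — branch into (q ↔ q), ¬p  //  ¬(q ↔ q), ¬¬p.
      branch 2.1 (add (q ↔ q), ¬p):
        (((¬s → q) ↔ ¬s) → ¬r): β-rule — branch into ¬((¬s → q) ↔ ¬s)  //  ¬r.
          branch 2.1.1 (add ¬((¬s → q) ↔ ¬s)):
            ¬(q ↔ r): β-rule — branch into q, ¬r  //  ¬q, r.
              branch 2.1.1.1 (add q, ¬r):
                (¬p ↔ r): β-rule — branch into ¬p, r  //  ¬¬p, ¬r.
                  branch 2.1.1.1.1 (add ¬p, r):
                    × closes — contains both r and ¬r.
                  branch 2.1.1.1.2 (add ¬¬p, ¬r):
                    × closes — contains both p and ¬p.
              branch 2.1.1.2 (add ¬q, r):
                (¬p ↔ r): β-rule — branch into ¬p, r  //  ¬¬p, ¬r.
                  branch 2.1.1.2.1 (add ¬p, r):
                    (q ↔ q): β-rule — branch into q, q  //  ¬q, ¬q.
                      branch 2.1.1.2.1.1 (add q, q):
                        × closes — contains both q and ¬q.
                      branch 2.1.1.2.1.2 (add ¬q, ¬q):
                        ¬((¬s → q) ↔ ¬s): β-rule — branch into (¬s → q), ¬¬s  //  ¬(¬s → q), ¬s.
                          branch 2.1.1.2.1.2.1 (add (¬s → q), ¬¬s):
                            (¬s → q): β-rule — branch into ¬¬s  //  q.
                              branch 2.1.1.2.1.2.1.1 (add ¬¬s):
                                ○ open, literals {p=0, q=0, r=1, s=1}.
                              branch 2.1.1.2.1.2.1.2 (add q):
                                × closes — contains both q and ¬q.
                          branch 2.1.1.2.1.2.2 (add ¬(¬s → q), ¬s):
                            ¬(¬s → q): α-rule — add ¬s, ¬q.
                            ○ open, literals {p=0, q=0, r=1, s=0}.
                  branch 2.1.1.2.2 (add ¬¬p, ¬r):
                    × closes — contains both p and ¬p.
          branch 2.1.2 (add ¬r):
            ¬(q ↔ r): β-rule — branch into q, ¬r  //  ¬q, r.
              branch 2.1.2.1 (add q, ¬r):
                (¬p ↔ r): β-rule — branch into ¬p, r  //  ¬¬p, ¬r.
                  branch 2.1.2.1.1 (add ¬p, r):
                    × closes — contains both r and ¬r.
                  branch 2.1.2.1.2 (add ¬¬p, ¬r):
                    × closes — contains both p and ¬p.
              branch 2.1.2.2 (add ¬q, r):
                × closes — contains both r and ¬r.
      branch 2.2 (add ¬(q ↔ q), ¬¬p):
        × closes — contains both p and ¬p.
17 branches closed, 4 open.
An open branch gives a countermodel: p=0, q=0, r=1, s=0 (unmentioned atoms arbitrary); the premises hold there but the conclusion fails.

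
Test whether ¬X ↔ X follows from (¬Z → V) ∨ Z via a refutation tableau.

No

Initial set: {((¬Z → V) ∨ Z); ¬(¬X ↔ X)}.
((¬Z → V) ∨ Z): β-rule — branch into (¬Z → V)  //  Z.
  branch 1 (add (¬Z → V)):
    ¬(¬X ↔ X): β-rule — branch into ¬X, ¬X  //  ¬¬X, X.
      branch 1.1 (add ¬X, ¬X):
        (¬Z → V): β-rule — branch into ¬¬Z  //  V.
          branch 1.1.1 (add ¬¬Z):
            ○ open, literals {X=false, Z=true}.
          branch 1.1.2 (add V):
            ○ open, literals {V=true, X=false}.
      branch 1.2 (add ¬¬X, X):
        (¬Z → V): β-rule — branch into ¬¬Z  //  V.
          branch 1.2.1 (add ¬¬Z):
            ○ open, literals {X=true, Z=true}.
          branch 1.2.2 (add V):
            ○ open, literals {V=true, X=true}.
  branch 2 (add Z):
    ¬(¬X ↔ X): β-rule — branch into ¬X, ¬X  //  ¬¬X, X.
      branch 2.1 (add ¬X, ¬X):
        ○ open, literals {X=false, Z=true}.
      branch 2.2 (add ¬¬X, X):
        ○ open, literals {X=true, Z=true}.
0 branches closed, 6 open.
An open branch gives a countermodel: X=false, Z=true (unmentioned atoms arbitrary); the premises hold there but the conclusion fails.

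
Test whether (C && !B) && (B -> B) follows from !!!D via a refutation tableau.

No

Initial set: {T !!!D; F ((C && !B) && (B -> B))}.
T !!!D: drop double negation, giving T !D.
F ((C && !B) && (B -> B)): β-rule — branch into F (C && !B)  //  F (B -> B).
  branch 1 (add F (C && !B)):
    F (C && !B): β-rule — branch into F C  //  F !B.
      branch 1.1 (add F C):
        ○ open, literals {C=false, D=false}.
      branch 1.2 (add F !B):
        ○ open, literals {B=true, D=false}.
  branch 2 (add F (B -> B)):
    F (B -> B): α-rule — add T B, F B.
    × closes — contains both B and !B.
1 branch closed, 2 open.
An open branch gives a countermodel: C=false, D=false (unmentioned atoms arbitrary); the premises hold there but the conclusion fails.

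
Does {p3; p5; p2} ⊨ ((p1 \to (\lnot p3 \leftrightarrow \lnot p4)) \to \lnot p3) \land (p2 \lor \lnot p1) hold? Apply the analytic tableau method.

No

Initial set: {T p3; T p5; T p2; F (((p1 \to (\lnot p3 \leftrightarrow \lnot p4)) \to \lnot p3) \land (p2 \lor \lnot p1))}.
F (((p1 \to (\lnot p3 \leftrightarrow \lnot p4)) \to \lnot p3) \land (p2 \lor \lnot p1)): β-rule — branch into F ((p1 \to (\lnot p3 \leftrightarrow \lnot p4)) \to \lnot p3)  //  F (p2 \lor \lnot p1).
  branch 1 (add F ((p1 \to (\lnot p3 \leftrightarrow \lnot p4)) \to \lnot p3)):
    F ((p1 \to (\lnot p3 \leftrightarrow \lnot p4)) \to \lnot p3): α-rule — add T (p1 \to (\lnot p3 \leftrightarrow \lnot p4)), F \lnot p3.
    T (p1 \to (\lnot p3 \leftrightarrow \lnot p4)): β-rule — branch into F p1  //  T (\lnot p3 \leftrightarrow \lnot p4).
      branch 1.1 (add F p1):
        ○ open, literals {p1=false, p2=true, p3=true, p5=true}.
      branch 1.2 (add T (\lnot p3 \leftrightarrow \lnot p4)):
        T (\lnot p3 \leftrightarrow \lnot p4): β-rule — branch into T \lnot p3, T \lnot p4  //  F \lnot p3, F \lnot p4.
          branch 1.2.1 (add T \lnot p3, T \lnot p4):
            × closes — contains both p3 and \lnot p3.
          branch 1.2.2 (add F \lnot p3, F \lnot p4):
            ○ open, literals {p2=true, p3=true, p4=true, p5=true}.
  branch 2 (add F (p2 \lor \lnot p1)):
    F (p2 \lor \lnot p1): α-rule — add F p2, F \lnot p1.
    × closes — contains both p2 and \lnot p2.
2 branches closed, 2 open.
An open branch gives a countermodel: p1=false, p2=true, p3=true, p5=true (unmentioned atoms arbitrary); the premises hold there but the conclusion fails.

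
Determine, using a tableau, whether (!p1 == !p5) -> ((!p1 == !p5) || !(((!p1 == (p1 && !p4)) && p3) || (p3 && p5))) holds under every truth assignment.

Assume the negation and expand:
Initial set: {F ((!p1 == !p5) -> ((!p1 == !p5) || !(((!p1 == (p1 && !p4)) && p3) || (p3 && p5))))}.
F ((!p1 == !p5) -> ((!p1 == !p5) || !(((!p1 == (p1 && !p4)) && p3) || (p3 && p5)))): α-rule — add T (!p1 == !p5), F ((!p1 == !p5) || !(((!p1 == (p1 && !p4)) && p3) || (p3 && p5))).
F ((!p1 == !p5) || !(((!p1 == (p1 && !p4)) && p3) || (p3 && p5))): α-rule — add F (!p1 == !p5), F !(((!p1 == (p1 && !p4)) && p3) || (p3 && p5)).
T (!p1 == !p5): β-rule — branch into T !p1, T !p5  //  F !p1, F !p5.
  branch 1 (add T !p1, T !p5):
    F (!p1 == !p5): β-rule — branch into T !p1, F !p5  //  F !p1, T !p5.
      branch 1.1 (add T !p1, F !p5):
        × closes — contains both p5 and !p5.
      branch 1.2 (add F !p1, T !p5):
        × closes — contains both p1 and !p1.
  branch 2 (add F !p1, F !p5):
    F (!p1 == !p5): β-rule — branch into T !p1, F !p5  //  F !p1, T !p5.
      branch 2.1 (add T !p1, F !p5):
        × closes — contains both p1 and !p1.
      branch 2.2 (add F !p1, T !p5):
        × closes — contains both p5 and !p5.
All 4 branches close.
Every branch closed, so the negation is unsatisfiable and the formula is valid.

Valid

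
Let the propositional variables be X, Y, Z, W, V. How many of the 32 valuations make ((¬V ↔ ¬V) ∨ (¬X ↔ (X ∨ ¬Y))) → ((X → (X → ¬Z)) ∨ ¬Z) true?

24

Initial set: {T (((¬V ↔ ¬V) ∨ (¬X ↔ (X ∨ ¬Y))) → ((X → (X → ¬Z)) ∨ ¬Z))}.
T (((¬V ↔ ¬V) ∨ (¬X ↔ (X ∨ ¬Y))) → ((X → (X → ¬Z)) ∨ ¬Z)): β-rule — branch into F ((¬V ↔ ¬V) ∨ (¬X ↔ (X ∨ ¬Y)))  //  T ((X → (X → ¬Z)) ∨ ¬Z).
  branch 1 (add F ((¬V ↔ ¬V) ∨ (¬X ↔ (X ∨ ¬Y)))):
    F ((¬V ↔ ¬V) ∨ (¬X ↔ (X ∨ ¬Y))): α-rule — add F (¬V ↔ ¬V), F (¬X ↔ (X ∨ ¬Y)).
    F (¬V ↔ ¬V): β-rule — branch into T ¬V, F ¬V  //  F ¬V, T ¬V.
      branch 1.1 (add T ¬V, F ¬V):
        × closes — contains both V and ¬V.
      branch 1.2 (add F ¬V, T ¬V):
        × closes — contains both V and ¬V.
  branch 2 (add T ((X → (X → ¬Z)) ∨ ¬Z)):
    T ((X → (X → ¬Z)) ∨ ¬Z): β-rule — branch into T (X → (X → ¬Z))  //  T ¬Z.
      branch 2.1 (add T (X → (X → ¬Z))):
        T (X → (X → ¬Z)): β-rule — branch into F X  //  T (X → ¬Z).
          branch 2.1.1 (add F X):
            ○ open, literals {X=0}.
          branch 2.1.2 (add T (X → ¬Z)):
            T (X → ¬Z): β-rule — branch into F X  //  T ¬Z.
              branch 2.1.2.1 (add F X):
                ○ open, literals {X=0}.
              branch 2.1.2.2 (add T ¬Z):
                ○ open, literals {Z=0}.
      branch 2.2 (add T ¬Z):
        ○ open, literals {Z=0}.
2 branches closed, 4 open.
Each open branch fixes some atoms; the unmentioned ones are free. Counting distinct full assignments: branch {X=0} (Y, Z, W, V) contributes 16 new; branch {X=0} (Y, Z, W, V) contributes 0 new; branch {Z=0} (X, Y, W, V) contributes 8 new; branch {Z=0} (X, Y, W, V) contributes 0 new. Total: 24.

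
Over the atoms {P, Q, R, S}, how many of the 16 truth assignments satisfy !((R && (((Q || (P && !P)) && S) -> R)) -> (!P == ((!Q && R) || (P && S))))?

5

Initial set: {!((R && (((Q || (P && !P)) && S) -> R)) -> (!P == ((!Q && R) || (P && S))))}.
!((R && (((Q || (P && !P)) && S) -> R)) -> (!P == ((!Q && R) || (P && S)))): α-rule — add (R && (((Q || (P && !P)) && S) -> R)), !(!P == ((!Q && R) || (P && S))).
(R && (((Q || (P && !P)) && S) -> R)): α-rule — add R, (((Q || (P && !P)) && S) -> R).
!(!P == ((!Q && R) || (P && S))): β-rule — branch into !P, !((!Q && R) || (P && S))  //  !!P, ((!Q && R) || (P && S)).
  branch 1 (add !P, !((!Q && R) || (P && S))):
    !((!Q && R) || (P && S)): α-rule — add !(!Q && R), !(P && S).
    (((Q || (P && !P)) && S) -> R): β-rule — branch into !((Q || (P && !P)) && S)  //  R.
      branch 1.1 (add !((Q || (P && !P)) && S)):
        !(!Q && R): β-rule — branch into !!Q  //  !R.
          branch 1.1.1 (add !!Q):
            !(P && S): β-rule — branch into !P  //  !S.
              branch 1.1.1.1 (add !P):
                !((Q || (P && !P)) && S): β-rule — branch into !(Q || (P && !P))  //  !S.
                  branch 1.1.1.1.1 (add !(Q || (P && !P))):
                    !(Q || (P && !P)): α-rule — add !Q, !(P && !P).
                    × closes — contains both Q and !Q.
                  branch 1.1.1.1.2 (add !S):
                    ○ open, literals {P=F, Q=T, R=T, S=F}.
              branch 1.1.1.2 (add !S):
                !((Q || (P && !P)) && S): β-rule — branch into !(Q || (P && !P))  //  !S.
                  branch 1.1.1.2.1 (add !(Q || (P && !P))):
                    !(Q || (P && !P)): α-rule — add !Q, !(P && !P).
                    × closes — contains both Q and !Q.
                  branch 1.1.1.2.2 (add !S):
                    ○ open, literals {P=F, Q=T, R=T, S=F}.
          branch 1.1.2 (add !R):
            × closes — contains both R and !R.
      branch 1.2 (add R):
        !(!Q && R): β-rule — branch into !!Q  //  !R.
          branch 1.2.1 (add !!Q):
            !(P && S): β-rule — branch into !P  //  !S.
              branch 1.2.1.1 (add !P):
                ○ open, literals {P=F, Q=T, R=T}.
              branch 1.2.1.2 (add !S):
                ○ open, literals {P=F, Q=T, R=T, S=F}.
          branch 1.2.2 (add !R):
            × closes — contains both R and !R.
  branch 2 (add !!P, ((!Q && R) || (P && S))):
    (((Q || (P && !P)) && S) -> R): β-rule — branch into !((Q || (P && !P)) && S)  //  R.
      branch 2.1 (add !((Q || (P && !P)) && S)):
        ((!Q && R) || (P && S)): β-rule — branch into (!Q && R)  //  (P && S).
          branch 2.1.1 (add (!Q && R)):
            (!Q && R): α-rule — add !Q, R.
            !((Q || (P && !P)) && S): β-rule — branch into !(Q || (P && !P))  //  !S.
              branch 2.1.1.1 (add !(Q || (P && !P))):
                !(Q || (P && !P)): α-rule — add !Q, !(P && !P).
                !(P && !P): β-rule — branch into !P  //  !!P.
                  branch 2.1.1.1.1 (add !P):
                    × closes — contains both P and !P.
                  branch 2.1.1.1.2 (add !!P):
                    ○ open, literals {P=T, Q=F, R=T}.
              branch 2.1.1.2 (add !S):
                ○ open, literals {P=T, Q=F, R=T, S=F}.
          branch 2.1.2 (add (P && S)):
            (P && S): α-rule — add P, S.
            !((Q || (P && !P)) && S): β-rule — branch into !(Q || (P && !P))  //  !S.
              branch 2.1.2.1 (add !(Q || (P && !P))):
                !(Q || (P && !P)): α-rule — add !Q, !(P && !P).
                !(P && !P): β-rule — branch into !P  //  !!P.
                  branch 2.1.2.1.1 (add !P):
                    × closes — contains both P and !P.
                  branch 2.1.2.1.2 (add !!P):
                    ○ open, literals {P=T, Q=F, R=T, S=T}.
              branch 2.1.2.2 (add !S):
                × closes — contains both S and !S.
      branch 2.2 (add R):
        ((!Q && R) || (P && S)): β-rule — branch into (!Q && R)  //  (P && S).
          branch 2.2.1 (add (!Q && R)):
            (!Q && R): α-rule — add !Q, R.
            ○ open, literals {P=T, Q=F, R=T}.
          branch 2.2.2 (add (P && S)):
            (P && S): α-rule — add P, S.
            ○ open, literals {P=T, R=T, S=T}.
7 branches closed, 9 open.
Each open branch fixes some atoms; the unmentioned ones are free. Counting distinct full assignments: branch {P=F, Q=T, R=T, S=F} (none free) contributes 1 new; branch {P=F, Q=T, R=T, S=F} (none free) contributes 0 new; branch {P=F, Q=T, R=T} (S) contributes 1 new; branch {P=F, Q=T, R=T, S=F} (none free) contributes 0 new; branch {P=T, Q=F, R=T} (S) contributes 2 new; branch {P=T, Q=F, R=T, S=F} (none free) contributes 0 new; branch {P=T, Q=F, R=T, S=T} (none free) contributes 0 new; branch {P=T, Q=F, R=T} (S) contributes 0 new; branch {P=T, R=T, S=T} (Q) contributes 1 new. Total: 5.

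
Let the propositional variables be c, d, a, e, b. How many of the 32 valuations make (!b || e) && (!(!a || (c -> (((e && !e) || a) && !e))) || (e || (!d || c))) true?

22

Initial set: {T ((!b || e) && (!(!a || (c -> (((e && !e) || a) && !e))) || (e || (!d || c))))}.
T ((!b || e) && (!(!a || (c -> (((e && !e) || a) && !e))) || (e || (!d || c)))): α-rule — add T (!b || e), T (!(!a || (c -> (((e && !e) || a) && !e))) || (e || (!d || c))).
T (!b || e): β-rule — branch into T !b  //  T e.
  branch 1 (add T !b):
    T (!(!a || (c -> (((e && !e) || a) && !e))) || (e || (!d || c))): β-rule — branch into T !(!a || (c -> (((e && !e) || a) && !e)))  //  T (e || (!d || c)).
      branch 1.1 (add T !(!a || (c -> (((e && !e) || a) && !e)))):
        T !(!a || (c -> (((e && !e) || a) && !e))): α-rule — add F !a, F (c -> (((e && !e) || a) && !e)).
        F (c -> (((e && !e) || a) && !e)): α-rule — add T c, F (((e && !e) || a) && !e).
        F (((e && !e) || a) && !e): β-rule — branch into F ((e && !e) || a)  //  F !e.
          branch 1.1.1 (add F ((e && !e) || a)):
            F ((e && !e) || a): α-rule — add F (e && !e), F a.
            × closes — contains both a and !a.
          branch 1.1.2 (add F !e):
            ○ open, literals {a=1, b=0, c=1, e=1}.
      branch 1.2 (add T (e || (!d || c))):
        T (e || (!d || c)): β-rule — branch into T e  //  T (!d || c).
          branch 1.2.1 (add T e):
            ○ open, literals {b=0, e=1}.
          branch 1.2.2 (add T (!d || c)):
            T (!d || c): β-rule — branch into T !d  //  T c.
              branch 1.2.2.1 (add T !d):
                ○ open, literals {b=0, d=0}.
              branch 1.2.2.2 (add T c):
                ○ open, literals {b=0, c=1}.
  branch 2 (add T e):
    T (!(!a || (c -> (((e && !e) || a) && !e))) || (e || (!d || c))): β-rule — branch into T !(!a || (c -> (((e && !e) || a) && !e)))  //  T (e || (!d || c)).
      branch 2.1 (add T !(!a || (c -> (((e && !e) || a) && !e)))):
        T !(!a || (c -> (((e && !e) || a) && !e))): α-rule — add F !a, F (c -> (((e && !e) || a) && !e)).
        F (c -> (((e && !e) || a) && !e)): α-rule — add T c, F (((e && !e) || a) && !e).
        F (((e && !e) || a) && !e): β-rule — branch into F ((e && !e) || a)  //  F !e.
          branch 2.1.1 (add F ((e && !e) || a)):
            F ((e && !e) || a): α-rule — add F (e && !e), F a.
            × closes — contains both a and !a.
          branch 2.1.2 (add F !e):
            ○ open, literals {a=1, c=1, e=1}.
      branch 2.2 (add T (e || (!d || c))):
        T (e || (!d || c)): β-rule — branch into T e  //  T (!d || c).
          branch 2.2.1 (add T e):
            ○ open, literals {e=1}.
          branch 2.2.2 (add T (!d || c)):
            T (!d || c): β-rule — branch into T !d  //  T c.
              branch 2.2.2.1 (add T !d):
                ○ open, literals {d=0, e=1}.
              branch 2.2.2.2 (add T c):
                ○ open, literals {c=1, e=1}.
2 branches closed, 8 open.
Each open branch fixes some atoms; the unmentioned ones are free. Counting distinct full assignments: branch {a=1, b=0, c=1, e=1} (d) contributes 2 new; branch {b=0, e=1} (c, d, a) contributes 6 new; branch {b=0, d=0} (c, a, e) contributes 4 new; branch {b=0, c=1} (d, a, e) contributes 2 new; branch {a=1, c=1, e=1} (d, b) contributes 2 new; branch {e=1} (c, d, a, b) contributes 6 new; branch {d=0, e=1} (c, a, b) contributes 0 new; branch {c=1, e=1} (d, a, b) contributes 0 new. Total: 22.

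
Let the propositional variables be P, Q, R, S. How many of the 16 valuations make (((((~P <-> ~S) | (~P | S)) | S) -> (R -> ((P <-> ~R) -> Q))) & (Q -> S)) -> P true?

12

Initial set: {T ((((((~P <-> ~S) | (~P | S)) | S) -> (R -> ((P <-> ~R) -> Q))) & (Q -> S)) -> P)}.
T ((((((~P <-> ~S) | (~P | S)) | S) -> (R -> ((P <-> ~R) -> Q))) & (Q -> S)) -> P): β-rule — branch into F (((((~P <-> ~S) | (~P | S)) | S) -> (R -> ((P <-> ~R) -> Q))) & (Q -> S))  //  T P.
  branch 1 (add F (((((~P <-> ~S) | (~P | S)) | S) -> (R -> ((P <-> ~R) -> Q))) & (Q -> S))):
    F (((((~P <-> ~S) | (~P | S)) | S) -> (R -> ((P <-> ~R) -> Q))) & (Q -> S)): β-rule — branch into F ((((~P <-> ~S) | (~P | S)) | S) -> (R -> ((P <-> ~R) -> Q)))  //  F (Q -> S).
      branch 1.1 (add F ((((~P <-> ~S) | (~P | S)) | S) -> (R -> ((P <-> ~R) -> Q)))):
        F ((((~P <-> ~S) | (~P | S)) | S) -> (R -> ((P <-> ~R) -> Q))): α-rule — add T (((~P <-> ~S) | (~P | S)) | S), F (R -> ((P <-> ~R) -> Q)).
        F (R -> ((P <-> ~R) -> Q)): α-rule — add T R, F ((P <-> ~R) -> Q).
        F ((P <-> ~R) -> Q): α-rule — add T (P <-> ~R), F Q.
        T (((~P <-> ~S) | (~P | S)) | S): β-rule — branch into T ((~P <-> ~S) | (~P | S))  //  T S.
          branch 1.1.1 (add T ((~P <-> ~S) | (~P | S))):
            T (P <-> ~R): β-rule — branch into T P, T ~R  //  F P, F ~R.
              branch 1.1.1.1 (add T P, T ~R):
                × closes — contains both R and ~R.
              branch 1.1.1.2 (add F P, F ~R):
                T ((~P <-> ~S) | (~P | S)): β-rule — branch into T (~P <-> ~S)  //  T (~P | S).
                  branch 1.1.1.2.1 (add T (~P <-> ~S)):
                    T (~P <-> ~S): β-rule — branch into T ~P, T ~S  //  F ~P, F ~S.
                      branch 1.1.1.2.1.1 (add T ~P, T ~S):
                        ○ open, literals {P=false, Q=false, R=true, S=false}.
                      branch 1.1.1.2.1.2 (add F ~P, F ~S):
                        × closes — contains both P and ~P.
                  branch 1.1.1.2.2 (add T (~P | S)):
                    T (~P | S): β-rule — branch into T ~P  //  T S.
                      branch 1.1.1.2.2.1 (add T ~P):
                        ○ open, literals {P=false, Q=false, R=true}.
                      branch 1.1.1.2.2.2 (add T S):
                        ○ open, literals {P=false, Q=false, R=true, S=true}.
          branch 1.1.2 (add T S):
            T (P <-> ~R): β-rule — branch into T P, T ~R  //  F P, F ~R.
              branch 1.1.2.1 (add T P, T ~R):
                × closes — contains both R and ~R.
              branch 1.1.2.2 (add F P, F ~R):
                ○ open, literals {P=false, Q=false, R=true, S=true}.
      branch 1.2 (add F (Q -> S)):
        F (Q -> S): α-rule — add T Q, F S.
        ○ open, literals {Q=true, S=false}.
  branch 2 (add T P):
    ○ open, literals {P=true}.
3 branches closed, 6 open.
Each open branch fixes some atoms; the unmentioned ones are free. Counting distinct full assignments: branch {P=false, Q=false, R=true, S=false} (none free) contributes 1 new; branch {P=false, Q=false, R=true} (S) contributes 1 new; branch {P=false, Q=false, R=true, S=true} (none free) contributes 0 new; branch {P=false, Q=false, R=true, S=true} (none free) contributes 0 new; branch {Q=true, S=false} (P, R) contributes 4 new; branch {P=true} (Q, R, S) contributes 6 new. Total: 12.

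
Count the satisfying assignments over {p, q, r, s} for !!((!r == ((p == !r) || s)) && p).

Initial set: {!!((!r == ((p == !r) || s)) && p)}.
!!((!r == ((p == !r) || s)) && p): drop double negation, giving ((!r == ((p == !r) || s)) && p).
((!r == ((p == !r) || s)) && p): α-rule — add (!r == ((p == !r) || s)), p.
(!r == ((p == !r) || s)): β-rule — branch into !r, ((p == !r) || s)  //  !!r, !((p == !r) || s).
  branch 1 (add !r, ((p == !r) || s)):
    ((p == !r) || s): β-rule — branch into (p == !r)  //  s.
      branch 1.1 (add (p == !r)):
        (p == !r): β-rule — branch into p, !r  //  !p, !!r.
          branch 1.1.1 (add p, !r):
            ○ open, literals {p=true, r=false}.
          branch 1.1.2 (add !p, !!r):
            × closes — contains both p and !p.
      branch 1.2 (add s):
        ○ open, literals {p=true, r=false, s=true}.
  branch 2 (add !!r, !((p == !r) || s)):
    !((p == !r) || s): α-rule — add !(p == !r), !s.
    !(p == !r): β-rule — branch into p, !!r  //  !p, !r.
      branch 2.1 (add p, !!r):
        ○ open, literals {p=true, r=true, s=false}.
      branch 2.2 (add !p, !r):
        × closes — contains both p and !p.
2 branches closed, 3 open.
Each open branch fixes some atoms; the unmentioned ones are free. Counting distinct full assignments: branch {p=true, r=false} (q, s) contributes 4 new; branch {p=true, r=false, s=true} (q) contributes 0 new; branch {p=true, r=true, s=false} (q) contributes 2 new. Total: 6.

6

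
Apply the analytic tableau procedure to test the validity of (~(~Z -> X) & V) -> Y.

Assume the negation and expand:
Initial set: {F ((~(~Z -> X) & V) -> Y)}.
F ((~(~Z -> X) & V) -> Y): α-rule — add T (~(~Z -> X) & V), F Y.
T (~(~Z -> X) & V): α-rule — add T ~(~Z -> X), T V.
T ~(~Z -> X): α-rule — add T ~Z, F X.
○ open, literals {V=1, X=0, Y=0, Z=0}.
0 branches closed, 1 open.
An open branch gives a countermodel: V=1, X=0, Y=0, Z=0 (unmentioned atoms arbitrary); under it the original formula is false.

Not valid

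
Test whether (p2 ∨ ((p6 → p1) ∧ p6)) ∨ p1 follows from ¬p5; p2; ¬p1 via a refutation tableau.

Initial set: {T ¬p5; T p2; T ¬p1; F ((p2 ∨ ((p6 → p1) ∧ p6)) ∨ p1)}.
F ((p2 ∨ ((p6 → p1) ∧ p6)) ∨ p1): α-rule — add F (p2 ∨ ((p6 → p1) ∧ p6)), F p1.
F (p2 ∨ ((p6 → p1) ∧ p6)): α-rule — add F p2, F ((p6 → p1) ∧ p6).
× closes — contains both p2 and ¬p2.
All 1 branch closes.
Every branch closed, so the premises entail the conclusion.

Yes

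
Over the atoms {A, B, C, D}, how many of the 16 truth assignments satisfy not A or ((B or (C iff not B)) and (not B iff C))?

Initial set: {(not A or ((B or (C iff not B)) and (not B iff C)))}.
(not A or ((B or (C iff not B)) and (not B iff C))): β-rule — branch into not A  //  ((B or (C iff not B)) and (not B iff C)).
  branch 1 (add not A):
    ○ open, literals {A=false}.
  branch 2 (add ((B or (C iff not B)) and (not B iff C))):
    ((B or (C iff not B)) and (not B iff C)): α-rule — add (B or (C iff not B)), (not B iff C).
    (B or (C iff not B)): β-rule — branch into B  //  (C iff not B).
      branch 2.1 (add B):
        (not B iff C): β-rule — branch into not B, C  //  not not B, not C.
          branch 2.1.1 (add not B, C):
            × closes — contains both B and not B.
          branch 2.1.2 (add not not B, not C):
            ○ open, literals {B=true, C=false}.
      branch 2.2 (add (C iff not B)):
        (not B iff C): β-rule — branch into not B, C  //  not not B, not C.
          branch 2.2.1 (add not B, C):
            (C iff not B): β-rule — branch into C, not B  //  not C, not not B.
              branch 2.2.1.1 (add C, not B):
                ○ open, literals {B=false, C=true}.
              branch 2.2.1.2 (add not C, not not B):
                × closes — contains both C and not C.
          branch 2.2.2 (add not not B, not C):
            (C iff not B): β-rule — branch into C, not B  //  not C, not not B.
              branch 2.2.2.1 (add C, not B):
                × closes — contains both C and not C.
              branch 2.2.2.2 (add not C, not not B):
                ○ open, literals {B=true, C=false}.
3 branches closed, 4 open.
Each open branch fixes some atoms; the unmentioned ones are free. Counting distinct full assignments: branch {A=false} (B, C, D) contributes 8 new; branch {B=true, C=false} (A, D) contributes 2 new; branch {B=false, C=true} (A, D) contributes 2 new; branch {B=true, C=false} (A, D) contributes 0 new. Total: 12.

12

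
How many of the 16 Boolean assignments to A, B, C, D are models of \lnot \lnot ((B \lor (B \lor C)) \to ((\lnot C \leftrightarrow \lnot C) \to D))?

Initial set: {\lnot \lnot ((B \lor (B \lor C)) \to ((\lnot C \leftrightarrow \lnot C) \to D))}.
\lnot \lnot ((B \lor (B \lor C)) \to ((\lnot C \leftrightarrow \lnot C) \to D)): drop double negation, giving ((B \lor (B \lor C)) \to ((\lnot C \leftrightarrow \lnot C) \to D)).
((B \lor (B \lor C)) \to ((\lnot C \leftrightarrow \lnot C) \to D)): β-rule — branch into \lnot (B \lor (B \lor C))  //  ((\lnot C \leftrightarrow \lnot C) \to D).
  branch 1 (add \lnot (B \lor (B \lor C))):
    \lnot (B \lor (B \lor C)): α-rule — add \lnot B, \lnot (B \lor C).
    \lnot (B \lor C): α-rule — add \lnot B, \lnot C.
    ○ open, literals {B=false, C=false}.
  branch 2 (add ((\lnot C \leftrightarrow \lnot C) \to D)):
    ((\lnot C \leftrightarrow \lnot C) \to D): β-rule — branch into \lnot (\lnot C \leftrightarrow \lnot C)  //  D.
      branch 2.1 (add \lnot (\lnot C \leftrightarrow \lnot C)):
        \lnot (\lnot C \leftrightarrow \lnot C): β-rule — branch into \lnot C, \lnot \lnot C  //  \lnot \lnot C, \lnot C.
          branch 2.1.1 (add \lnot C, \lnot \lnot C):
            × closes — contains both C and \lnot C.
          branch 2.1.2 (add \lnot \lnot C, \lnot C):
            × closes — contains both C and \lnot C.
      branch 2.2 (add D):
        ○ open, literals {D=true}.
2 branches closed, 2 open.
Each open branch fixes some atoms; the unmentioned ones are free. Counting distinct full assignments: branch {B=false, C=false} (A, D) contributes 4 new; branch {D=true} (A, B, C) contributes 6 new. Total: 10.

10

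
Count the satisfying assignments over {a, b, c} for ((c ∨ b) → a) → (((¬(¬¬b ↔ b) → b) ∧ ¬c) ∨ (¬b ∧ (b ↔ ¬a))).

7

Initial set: {(((c ∨ b) → a) → (((¬(¬¬b ↔ b) → b) ∧ ¬c) ∨ (¬b ∧ (b ↔ ¬a))))}.
(((c ∨ b) → a) → (((¬(¬¬b ↔ b) → b) ∧ ¬c) ∨ (¬b ∧ (b ↔ ¬a)))): β-rule — branch into ¬((c ∨ b) → a)  //  (((¬(¬¬b ↔ b) → b) ∧ ¬c) ∨ (¬b ∧ (b ↔ ¬a))).
  branch 1 (add ¬((c ∨ b) → a)):
    ¬((c ∨ b) → a): α-rule — add (c ∨ b), ¬a.
    (c ∨ b): β-rule — branch into c  //  b.
      branch 1.1 (add c):
        ○ open, literals {a=false, c=true}.
      branch 1.2 (add b):
        ○ open, literals {a=false, b=true}.
  branch 2 (add (((¬(¬¬b ↔ b) → b) ∧ ¬c) ∨ (¬b ∧ (b ↔ ¬a)))):
    (((¬(¬¬b ↔ b) → b) ∧ ¬c) ∨ (¬b ∧ (b ↔ ¬a))): β-rule — branch into ((¬(¬¬b ↔ b) → b) ∧ ¬c)  //  (¬b ∧ (b ↔ ¬a)).
      branch 2.1 (add ((¬(¬¬b ↔ b) → b) ∧ ¬c)):
        ((¬(¬¬b ↔ b) → b) ∧ ¬c): α-rule — add (¬(¬¬b ↔ b) → b), ¬c.
        (¬(¬¬b ↔ b) → b): β-rule — branch into ¬¬(¬¬b ↔ b)  //  b.
          branch 2.1.1 (add ¬¬(¬¬b ↔ b)):
            ¬¬(¬¬b ↔ b): β-rule — branch into ¬¬b, b  //  ¬¬¬b, ¬b.
              branch 2.1.1.1 (add ¬¬b, b):
                ¬¬b: drop double negation, giving b.
                ○ open, literals {b=true, c=false}.
              branch 2.1.1.2 (add ¬¬¬b, ¬b):
                ¬¬¬b: drop double negation, giving ¬b.
                ○ open, literals {b=false, c=false}.
          branch 2.1.2 (add b):
            ○ open, literals {b=true, c=false}.
      branch 2.2 (add (¬b ∧ (b ↔ ¬a))):
        (¬b ∧ (b ↔ ¬a)): α-rule — add ¬b, (b ↔ ¬a).
        (b ↔ ¬a): β-rule — branch into b, ¬a  //  ¬b, ¬¬a.
          branch 2.2.1 (add b, ¬a):
            × closes — contains both b and ¬b.
          branch 2.2.2 (add ¬b, ¬¬a):
            ○ open, literals {a=true, b=false}.
1 branch closed, 6 open.
Each open branch fixes some atoms; the unmentioned ones are free. Counting distinct full assignments: branch {a=false, c=true} (b) contributes 2 new; branch {a=false, b=true} (c) contributes 1 new; branch {b=true, c=false} (a) contributes 1 new; branch {b=false, c=false} (a) contributes 2 new; branch {b=true, c=false} (a) contributes 0 new; branch {a=true, b=false} (c) contributes 1 new. Total: 7.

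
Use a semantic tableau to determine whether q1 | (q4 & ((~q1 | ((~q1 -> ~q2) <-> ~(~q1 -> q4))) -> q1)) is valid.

Not valid

Assume the negation and expand:
Initial set: {~(q1 | (q4 & ((~q1 | ((~q1 -> ~q2) <-> ~(~q1 -> q4))) -> q1)))}.
~(q1 | (q4 & ((~q1 | ((~q1 -> ~q2) <-> ~(~q1 -> q4))) -> q1))): α-rule — add ~q1, ~(q4 & ((~q1 | ((~q1 -> ~q2) <-> ~(~q1 -> q4))) -> q1)).
~(q4 & ((~q1 | ((~q1 -> ~q2) <-> ~(~q1 -> q4))) -> q1)): β-rule — branch into ~q4  //  ~((~q1 | ((~q1 -> ~q2) <-> ~(~q1 -> q4))) -> q1).
  branch 1 (add ~q4):
    ○ open, literals {q1=0, q4=0}.
  branch 2 (add ~((~q1 | ((~q1 -> ~q2) <-> ~(~q1 -> q4))) -> q1)):
    ~((~q1 | ((~q1 -> ~q2) <-> ~(~q1 -> q4))) -> q1): α-rule — add (~q1 | ((~q1 -> ~q2) <-> ~(~q1 -> q4))), ~q1.
    (~q1 | ((~q1 -> ~q2) <-> ~(~q1 -> q4))): β-rule — branch into ~q1  //  ((~q1 -> ~q2) <-> ~(~q1 -> q4)).
      branch 2.1 (add ~q1):
        ○ open, literals {q1=0}.
      branch 2.2 (add ((~q1 -> ~q2) <-> ~(~q1 -> q4))):
        ((~q1 -> ~q2) <-> ~(~q1 -> q4)): β-rule — branch into (~q1 -> ~q2), ~(~q1 -> q4)  //  ~(~q1 -> ~q2), ~~(~q1 -> q4).
          branch 2.2.1 (add (~q1 -> ~q2), ~(~q1 -> q4)):
            ~(~q1 -> q4): α-rule — add ~q1, ~q4.
            (~q1 -> ~q2): β-rule — branch into ~~q1  //  ~q2.
              branch 2.2.1.1 (add ~~q1):
                × closes — contains both q1 and ~q1.
              branch 2.2.1.2 (add ~q2):
                ○ open, literals {q1=0, q2=0, q4=0}.
          branch 2.2.2 (add ~(~q1 -> ~q2), ~~(~q1 -> q4)):
            ~(~q1 -> ~q2): α-rule — add ~q1, ~~q2.
            ~~(~q1 -> q4): β-rule — branch into ~~q1  //  q4.
              branch 2.2.2.1 (add ~~q1):
                × closes — contains both q1 and ~q1.
              branch 2.2.2.2 (add q4):
                ○ open, literals {q1=0, q2=1, q4=1}.
2 branches closed, 4 open.
An open branch gives a countermodel: q1=0, q4=0 (unmentioned atoms arbitrary); under it the original formula is false.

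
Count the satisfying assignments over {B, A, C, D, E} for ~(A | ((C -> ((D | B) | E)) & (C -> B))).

Initial set: {~(A | ((C -> ((D | B) | E)) & (C -> B)))}.
~(A | ((C -> ((D | B) | E)) & (C -> B))): α-rule — add ~A, ~((C -> ((D | B) | E)) & (C -> B)).
~((C -> ((D | B) | E)) & (C -> B)): β-rule — branch into ~(C -> ((D | B) | E))  //  ~(C -> B).
  branch 1 (add ~(C -> ((D | B) | E))):
    ~(C -> ((D | B) | E)): α-rule — add C, ~((D | B) | E).
    ~((D | B) | E): α-rule — add ~(D | B), ~E.
    ~(D | B): α-rule — add ~D, ~B.
    ○ open, literals {A=0, B=0, C=1, D=0, E=0}.
  branch 2 (add ~(C -> B)):
    ~(C -> B): α-rule — add C, ~B.
    ○ open, literals {A=0, B=0, C=1}.
0 branches closed, 2 open.
Each open branch fixes some atoms; the unmentioned ones are free. Counting distinct full assignments: branch {A=0, B=0, C=1, D=0, E=0} (none free) contributes 1 new; branch {A=0, B=0, C=1} (D, E) contributes 3 new. Total: 4.

4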